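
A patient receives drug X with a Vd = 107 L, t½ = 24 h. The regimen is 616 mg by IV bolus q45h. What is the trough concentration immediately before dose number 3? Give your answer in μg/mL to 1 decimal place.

f = (1/2)^(τ/t½) = (1/2)^(45/24) ≈ 0.2726.
C₀ = D/Vd = 616/107 ≈ 5.757 μg/mL.
Before the 3rd dose, 2 doses have been given. Superposition: Cmin = C₀·(f + f²).
≈ 5.757 × (0.2726 + 0.0743) ≈ 5.757 × 0.3469 ≈ 1.997 μg/mL.

2.0 μg/mL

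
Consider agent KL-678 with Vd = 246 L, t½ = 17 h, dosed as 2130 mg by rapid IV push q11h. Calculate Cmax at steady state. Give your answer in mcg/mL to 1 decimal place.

τ/t½ = 11/17 ≈ 0.64706, so fraction remaining f = (1/2)^(11/17) ≈ 0.6386.
Accumulation ratio R = 1/(1 − f) ≈ 1/0.3614 ≈ 2.7670.
Each bolus raises the concentration by D/Vd = 2130/246 ≈ 8.659 mcg/mL.
Steady-state peak Cmax,ss = C₀·R ≈ 8.659 × 2.7670 ≈ 23.959 mcg/mL.

24.0 mcg/mL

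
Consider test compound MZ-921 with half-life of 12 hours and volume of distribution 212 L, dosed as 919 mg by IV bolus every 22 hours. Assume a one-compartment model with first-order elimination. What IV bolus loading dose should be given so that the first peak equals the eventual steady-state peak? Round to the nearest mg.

1277 mg

f = (1/2)^(22/12) ≈ 0.280616; accumulation ratio R = 1/(1−f) ≈ 1.39008.
Loading dose to hit Cmax,ss on first dose: D_load = D_maint·R ≈ 919 × 1.39008 ≈ 1277.48 mg.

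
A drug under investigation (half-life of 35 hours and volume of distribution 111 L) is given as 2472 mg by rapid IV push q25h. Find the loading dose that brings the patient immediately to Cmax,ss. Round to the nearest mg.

f = (1/2)^(25/35) ≈ 0.609507; accumulation ratio R = 1/(1−f) ≈ 2.56087.
Loading dose to hit Cmax,ss on first dose: D_load = D_maint·R ≈ 2472 × 2.56087 ≈ 6330.47 mg.

6330 mg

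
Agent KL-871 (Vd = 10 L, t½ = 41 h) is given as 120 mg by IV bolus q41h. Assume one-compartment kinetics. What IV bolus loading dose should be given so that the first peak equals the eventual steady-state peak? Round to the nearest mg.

f = (1/2)^(41/41) ≈ 0.500000; accumulation ratio R = 1/(1−f) ≈ 2.00000.
Loading dose to hit Cmax,ss on first dose: D_load = D_maint·R ≈ 120 × 2.00000 ≈ 240.00 mg.

240 mg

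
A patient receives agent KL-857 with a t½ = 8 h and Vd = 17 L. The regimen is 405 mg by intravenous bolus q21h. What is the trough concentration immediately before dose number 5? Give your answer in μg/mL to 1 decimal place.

4.6 μg/mL

f = (1/2)^(τ/t½) = (1/2)^(21/8) ≈ 0.1621.
C₀ = D/Vd = 405/17 ≈ 23.824 μg/mL.
Before the 5th dose, 4 doses have been given. Superposition: Cmin = C₀·(f + f² + … + f^4).
≈ 23.824 × (0.1621 + 0.0263 + 0.0043 + 0.0007) ≈ 23.824 × 0.1934 ≈ 4.608 μg/mL.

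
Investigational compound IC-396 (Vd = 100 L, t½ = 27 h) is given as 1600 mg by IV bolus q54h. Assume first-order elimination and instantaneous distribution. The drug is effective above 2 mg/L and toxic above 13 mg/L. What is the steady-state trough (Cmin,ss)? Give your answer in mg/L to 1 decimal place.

5.3 mg/L

τ = 54 h = 2 half-lives, so f = (1/2)^2 = 0.25.
Accumulation ratio R = 1/(1 − f) = 1/0.75 = 4/3.
Single-dose peak C₀ = D/Vd = 1600/100 = 16 mg/L.
Steady-state peak Cmax,ss = C₀·R = 16 × 4/3 ≈ 21.333 mg/L.
Steady-state trough Cmin,ss = Cmax,ss·f ≈ 21.333 × 0.25 ≈ 5.333 mg/L.
Trough 5.3 mg/L vs MEC 2 mg/L: adequate.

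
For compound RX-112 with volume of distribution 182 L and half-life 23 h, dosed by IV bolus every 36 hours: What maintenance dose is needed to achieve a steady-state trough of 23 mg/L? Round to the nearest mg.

8201 mg

τ/t½ = 36/23 ≈ 1.5652, so f = (1/2)^(36/23) ≈ 0.337927.
Cmin,ss = (D/Vd)·f/(1−f), so D = Cmin,ss·Vd·(1−f)/f.
D = 23 × 182 × (1−f)/f ≈ 23 × 182 × 1.95922 ≈ 8201.29 mg.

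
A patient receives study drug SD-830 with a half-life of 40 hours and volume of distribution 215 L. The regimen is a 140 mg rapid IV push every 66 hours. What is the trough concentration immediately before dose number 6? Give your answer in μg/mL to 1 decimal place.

f = (1/2)^(τ/t½) = (1/2)^(66/40) ≈ 0.3186.
C₀ = D/Vd = 140/215 ≈ 0.651 μg/mL.
Before the 6th dose, 5 doses have been given. Superposition: Cmin = C₀·(f + f² + … + f^5).
≈ 0.651 × (0.3186 + 0.1015 + 0.0323 + 0.0103 + 0.0033) ≈ 0.651 × 0.4660 ≈ 0.303 μg/mL.

0.3 μg/mL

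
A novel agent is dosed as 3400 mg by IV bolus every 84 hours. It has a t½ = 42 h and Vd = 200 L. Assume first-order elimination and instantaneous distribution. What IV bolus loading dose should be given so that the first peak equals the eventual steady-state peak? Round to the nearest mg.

4533 mg

f = (1/2)^(84/42) ≈ 0.250000; accumulation ratio R = 1/(1−f) ≈ 1.33333.
Loading dose to hit Cmax,ss on first dose: D_load = D_maint·R ≈ 3400 × 1.33333 ≈ 4533.32 mg.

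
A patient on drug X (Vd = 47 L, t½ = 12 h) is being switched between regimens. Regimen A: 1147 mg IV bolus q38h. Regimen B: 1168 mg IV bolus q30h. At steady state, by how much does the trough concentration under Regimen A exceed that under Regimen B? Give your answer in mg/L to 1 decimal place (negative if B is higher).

-2.3 mg/L

Regimen A: f = (1/2)^(38/12) ≈ 0.1114; Cmin,ss = (1147/47)·f/(1−f) ≈ 3.059 mg/L.
Regimen B: f = (1/2)^(30/12) ≈ 0.1768; Cmin,ss = (1168/47)·f/(1−f) ≈ 5.337 mg/L.
Difference ≈ 3.059 − 5.337 ≈ -2.278 mg/L.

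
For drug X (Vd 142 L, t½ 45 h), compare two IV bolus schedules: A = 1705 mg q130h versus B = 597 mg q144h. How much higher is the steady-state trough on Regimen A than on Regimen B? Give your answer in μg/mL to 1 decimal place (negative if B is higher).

Regimen A: f = (1/2)^(130/45) ≈ 0.1350; Cmin,ss = (1705/142)·f/(1−f) ≈ 1.874 μg/mL.
Regimen B: f = (1/2)^(144/45) ≈ 0.1088; Cmin,ss = (597/142)·f/(1−f) ≈ 0.513 μg/mL.
Difference ≈ 1.874 − 0.513 ≈ 1.361 μg/mL.

1.4 μg/mL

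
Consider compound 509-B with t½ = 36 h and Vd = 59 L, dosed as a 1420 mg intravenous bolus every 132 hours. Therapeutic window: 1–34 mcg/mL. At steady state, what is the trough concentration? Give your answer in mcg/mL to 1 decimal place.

Over one 132-h interval, 132/36 ≈ 3.6667 half-lives elapse, leaving f ≈ 0.0787 of each dose.
Accumulation ratio R = 1/(1 − f) ≈ 1/0.9213 ≈ 1.0854.
Each bolus raises the concentration by D/Vd = 1420/59 ≈ 24.068 mcg/mL.
Cmax,ss = C₀/(1 − f) ≈ 24.068/0.9213 ≈ 26.124 mcg/mL.
One interval later, Cmin,ss = Cmax,ss·e^(−kτ) ≈ 26.124 × 0.0787 ≈ 2.056 mcg/mL.
Trough 2.1 mcg/mL vs MEC 1 mcg/mL: adequate.

2.1 mcg/mL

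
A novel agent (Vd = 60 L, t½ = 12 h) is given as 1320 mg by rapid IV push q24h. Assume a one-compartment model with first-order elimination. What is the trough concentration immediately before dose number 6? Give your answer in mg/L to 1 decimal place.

f = (1/2)^(τ/t½) = (1/2)^(24/12) ≈ 0.2500.
C₀ = D/Vd = 1320/60 ≈ 22.000 mg/L.
Before the 6th dose, 5 doses have been given. Superposition: Cmin = C₀·(f + f² + … + f^5).
≈ 22.000 × (0.2500 + 0.0625 + 0.0156 + 0.0039 + 0.0010) ≈ 22.000 × 0.3330 ≈ 7.326 mg/L.

7.3 mg/L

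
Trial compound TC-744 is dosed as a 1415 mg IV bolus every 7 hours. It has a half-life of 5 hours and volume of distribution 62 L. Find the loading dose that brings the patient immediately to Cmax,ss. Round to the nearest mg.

f = (1/2)^(7/5) ≈ 0.378929; accumulation ratio R = 1/(1−f) ≈ 1.61012.
Loading dose to hit Cmax,ss on first dose: D_load = D_maint·R ≈ 1415 × 1.61012 ≈ 2278.32 mg.

2278 mg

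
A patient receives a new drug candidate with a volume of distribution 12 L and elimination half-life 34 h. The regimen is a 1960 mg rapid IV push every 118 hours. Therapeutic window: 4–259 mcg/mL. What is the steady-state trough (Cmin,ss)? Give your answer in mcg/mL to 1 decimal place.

τ/t½ = 118/34 ≈ 3.4706, so fraction remaining f = (1/2)^(118/34) ≈ 0.0902.
Each bolus raises the concentration by D/Vd = 1960/12 ≈ 163.333 mcg/mL.
Steady-state trough Cmin,ss = C₀·f/(1−f) ≈ 163.333 × 0.0902/0.9098 ≈ 16.193 mcg/mL.
Trough 16.2 mcg/mL vs MEC 4 mcg/mL: adequate.

16.2 mcg/mL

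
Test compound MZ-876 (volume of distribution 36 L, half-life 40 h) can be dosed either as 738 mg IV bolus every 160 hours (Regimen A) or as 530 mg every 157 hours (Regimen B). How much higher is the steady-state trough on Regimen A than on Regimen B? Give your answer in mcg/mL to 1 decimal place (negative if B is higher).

0.3 mcg/mL

Regimen A: f = (1/2)^(160/40) ≈ 0.0625; Cmin,ss = (738/36)·f/(1−f) ≈ 1.367 mcg/mL.
Regimen B: f = (1/2)^(157/40) ≈ 0.0658; Cmin,ss = (530/36)·f/(1−f) ≈ 1.037 mcg/mL.
Difference ≈ 1.367 − 1.037 ≈ 0.330 mcg/mL.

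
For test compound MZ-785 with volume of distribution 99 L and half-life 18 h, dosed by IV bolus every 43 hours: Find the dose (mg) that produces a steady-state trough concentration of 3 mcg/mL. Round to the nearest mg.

1259 mg

τ/t½ = 43/18 ≈ 2.3889, so f = (1/2)^(43/18) ≈ 0.190929.
Cmin,ss = (D/Vd)·f/(1−f), so D = Cmin,ss·Vd·(1−f)/f.
D = 3 × 99 × (1−f)/f ≈ 3 × 99 × 4.23755 ≈ 1258.55 mg.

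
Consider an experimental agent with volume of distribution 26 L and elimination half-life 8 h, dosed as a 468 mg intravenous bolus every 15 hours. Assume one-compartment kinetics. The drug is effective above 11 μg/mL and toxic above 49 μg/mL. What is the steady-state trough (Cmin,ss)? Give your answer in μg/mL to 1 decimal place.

6.7 μg/mL

k = ln2/t½ = ln2/8 ≈ 0.086643 h⁻¹; fraction remaining f = e^(−kτ) = e^(−0.086643×15) ≈ 0.2726.
At steady state, accumulation factor R = 1/(1 − e^(−kτ)) ≈ 1.3748.
Each bolus raises the concentration by D/Vd = 468/26 ≈ 18.000 μg/mL.
Steady-state peak Cmax,ss = C₀·R ≈ 18.000 × 1.3748 ≈ 24.746 μg/mL.
One interval later, Cmin,ss = Cmax,ss·e^(−kτ) ≈ 24.746 × 0.2726 ≈ 6.746 μg/mL.
Trough 6.7 μg/mL vs MEC 11 μg/mL: subtherapeutic.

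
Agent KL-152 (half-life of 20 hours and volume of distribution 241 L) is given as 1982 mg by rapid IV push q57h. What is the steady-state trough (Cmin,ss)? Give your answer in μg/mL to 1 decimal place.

1.3 μg/mL

k = ln2/t½ = ln2/20 ≈ 0.034657 h⁻¹; fraction remaining f = e^(−kτ) = e^(−0.034657×57) ≈ 0.1387.
At steady state, accumulation factor R = 1/(1 − e^(−kτ)) ≈ 1.1610.
Single-dose peak C₀ = D/Vd = 1982/241 ≈ 8.224 μg/mL.
Cmax,ss = C₀/(1 − f) ≈ 8.224/0.8613 ≈ 9.548 μg/mL.
Steady-state trough Cmin,ss = Cmax,ss·f ≈ 9.548 × 0.1387 ≈ 1.324 μg/mL.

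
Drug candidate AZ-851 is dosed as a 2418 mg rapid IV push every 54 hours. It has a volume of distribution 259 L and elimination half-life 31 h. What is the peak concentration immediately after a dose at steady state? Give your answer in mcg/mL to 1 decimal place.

13.3 mcg/mL

τ/t½ = 54/31 ≈ 1.7419, so fraction remaining f = (1/2)^(54/31) ≈ 0.2990.
Accumulation ratio R = 1/(1 − f) ≈ 1/0.7010 ≈ 1.4265.
Single-dose peak C₀ = D/Vd = 2418/259 ≈ 9.336 mcg/mL.
Steady-state peak Cmax,ss = C₀·R ≈ 9.336 × 1.4265 ≈ 13.318 mcg/mL.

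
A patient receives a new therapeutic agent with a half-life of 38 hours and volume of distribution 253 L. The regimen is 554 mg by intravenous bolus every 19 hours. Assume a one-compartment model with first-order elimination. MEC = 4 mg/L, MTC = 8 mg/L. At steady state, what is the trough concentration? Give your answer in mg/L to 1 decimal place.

k = ln2/t½ = ln2/38 ≈ 0.018241 h⁻¹; fraction remaining f = e^(−kτ) = e^(−0.018241×19) ≈ 0.7071.
At steady state, accumulation factor R = 1/(1 − e^(−kτ)) ≈ 3.4141.
Each bolus raises the concentration by D/Vd = 554/253 ≈ 2.190 mg/L.
Cmax,ss = C₀/(1 − f) ≈ 2.190/0.2929 ≈ 7.477 mg/L.
Steady-state trough Cmin,ss = Cmax,ss·f ≈ 7.477 × 0.7071 ≈ 5.287 mg/L.
Trough 5.3 mg/L vs MEC 4 mg/L: adequate.

5.3 mg/L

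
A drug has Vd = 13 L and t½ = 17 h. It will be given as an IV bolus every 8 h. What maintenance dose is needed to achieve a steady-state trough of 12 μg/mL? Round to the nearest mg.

τ/t½ = 8/17 ≈ 0.47059, so f = (1/2)^(8/17) ≈ 0.721670.
Cmin,ss = (D/Vd)·f/(1−f), so D = Cmin,ss·Vd·(1−f)/f.
D = 12 × 13 × (1−f)/f ≈ 12 × 13 × 0.38567 ≈ 60.16 mg.

60 mg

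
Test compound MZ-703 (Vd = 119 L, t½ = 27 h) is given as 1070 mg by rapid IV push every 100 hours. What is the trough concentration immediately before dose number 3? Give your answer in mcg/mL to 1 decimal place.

0.7 mcg/mL

f = (1/2)^(τ/t½) = (1/2)^(100/27) ≈ 0.0767.
C₀ = D/Vd = 1070/119 ≈ 8.992 mcg/mL.
Before the 3rd dose, 2 doses have been given. Superposition: Cmin = C₀·(f + f²).
≈ 8.992 × (0.0767 + 0.0059) ≈ 8.992 × 0.0826 ≈ 0.743 mcg/mL.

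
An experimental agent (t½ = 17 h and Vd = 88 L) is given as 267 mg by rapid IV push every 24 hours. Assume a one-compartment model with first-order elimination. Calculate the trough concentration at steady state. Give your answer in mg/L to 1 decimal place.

k = ln2/t½ = ln2/17 ≈ 0.040773 h⁻¹; fraction remaining f = e^(−kτ) = e^(−0.040773×24) ≈ 0.3759.
At steady state, accumulation factor R = 1/(1 − e^(−kτ)) ≈ 1.6023.
Each bolus raises the concentration by D/Vd = 267/88 ≈ 3.034 mg/L.
Steady-state peak Cmax,ss = C₀·R ≈ 3.034 × 1.6023 ≈ 4.861 mg/L.
One interval later, Cmin,ss = Cmax,ss·e^(−kτ) ≈ 4.861 × 0.3759 ≈ 1.827 mg/L.

1.8 mg/L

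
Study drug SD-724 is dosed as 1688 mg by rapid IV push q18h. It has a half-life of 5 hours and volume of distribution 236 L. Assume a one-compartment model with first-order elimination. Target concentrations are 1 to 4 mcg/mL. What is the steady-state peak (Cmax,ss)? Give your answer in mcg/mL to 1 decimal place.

7.8 mcg/mL

k = ln2/t½ = ln2/5 ≈ 0.138629 h⁻¹; fraction remaining f = e^(−kτ) = e^(−0.138629×18) ≈ 0.0825.
Accumulation ratio R = 1/(1 − f) ≈ 1/0.9175 ≈ 1.0899.
Each bolus raises the concentration by D/Vd = 1688/236 ≈ 7.153 mcg/mL.
Steady-state peak Cmax,ss = C₀·R ≈ 7.153 × 1.0899 ≈ 7.796 mcg/mL.
Peak 7.8 mcg/mL vs MTC 4 mcg/mL: exceeds toxic threshold.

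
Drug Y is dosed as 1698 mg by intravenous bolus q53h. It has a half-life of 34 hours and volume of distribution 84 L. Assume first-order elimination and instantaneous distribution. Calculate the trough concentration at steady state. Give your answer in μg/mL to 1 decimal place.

k = ln2/t½ = ln2/34 ≈ 0.020387 h⁻¹; fraction remaining f = e^(−kτ) = e^(−0.020387×53) ≈ 0.3394.
Single-dose peak C₀ = D/Vd = 1698/84 ≈ 20.214 μg/mL.
Steady-state trough Cmin,ss = C₀·f/(1−f) ≈ 20.214 × 0.3394/0.6606 ≈ 10.385 μg/mL.

10.4 μg/mL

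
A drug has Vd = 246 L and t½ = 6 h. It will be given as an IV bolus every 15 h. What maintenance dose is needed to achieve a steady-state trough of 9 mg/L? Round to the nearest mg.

10310 mg

τ/t½ = 15/6 ≈ 2.5, so f = (1/2)^(15/6) ≈ 0.176777.
Cmin,ss = (D/Vd)·f/(1−f), so D = Cmin,ss·Vd·(1−f)/f.
D = 9 × 246 × (1−f)/f ≈ 9 × 246 × 4.65684 ≈ 10310.24 mg.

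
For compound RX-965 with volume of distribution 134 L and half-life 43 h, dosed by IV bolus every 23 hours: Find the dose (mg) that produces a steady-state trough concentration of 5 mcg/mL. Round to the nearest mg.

τ/t½ = 23/43 ≈ 0.53488, so f = (1/2)^(23/43) ≈ 0.690214.
Cmin,ss = (D/Vd)·f/(1−f), so D = Cmin,ss·Vd·(1−f)/f.
D = 5 × 134 × (1−f)/f ≈ 5 × 134 × 0.44883 ≈ 300.72 mg.

301 mg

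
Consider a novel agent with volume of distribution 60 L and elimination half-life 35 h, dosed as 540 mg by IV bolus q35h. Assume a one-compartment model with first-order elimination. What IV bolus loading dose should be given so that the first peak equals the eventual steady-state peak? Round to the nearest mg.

f = (1/2)^(35/35) ≈ 0.500000; accumulation ratio R = 1/(1−f) ≈ 2.00000.
Loading dose to hit Cmax,ss on first dose: D_load = D_maint·R ≈ 540 × 2.00000 ≈ 1080.00 mg.

1080 mg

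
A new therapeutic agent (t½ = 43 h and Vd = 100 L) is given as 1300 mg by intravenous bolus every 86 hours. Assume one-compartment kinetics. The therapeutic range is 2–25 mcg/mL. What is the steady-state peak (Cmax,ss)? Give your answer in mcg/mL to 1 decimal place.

The dosing interval is 2 half-lives, so f = 2^(−2) = 0.25.
Accumulation ratio R = 1/(1 − f) = 1/0.75 = 4/3.
Single-dose peak C₀ = D/Vd = 1300/100 = 13 mcg/mL.
Steady-state peak Cmax,ss = C₀·R = 13 × 4/3 ≈ 17.333 mcg/mL.
Peak 17.3 mcg/mL vs MTC 25 mcg/mL: below toxic threshold.

17.3 mcg/mL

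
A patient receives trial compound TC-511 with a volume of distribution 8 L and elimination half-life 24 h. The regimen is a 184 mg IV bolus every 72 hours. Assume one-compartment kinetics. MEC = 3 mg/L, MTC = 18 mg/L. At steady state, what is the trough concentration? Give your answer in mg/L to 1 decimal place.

3.3 mg/L

τ = 72 h = 3 half-lives, so f = (1/2)^3 = 0.125.
Accumulation ratio R = 1/(1 − f) = 1/0.875 = 8/7.
Single-dose peak C₀ = D/Vd = 184/8 = 23 mg/L.
Steady-state peak Cmax,ss = C₀·R = 23 × 8/7 ≈ 26.286 mg/L.
Steady-state trough Cmin,ss = Cmax,ss·f ≈ 26.286 × 0.125 ≈ 3.286 mg/L.
Trough 3.3 mg/L vs MEC 3 mg/L: adequate.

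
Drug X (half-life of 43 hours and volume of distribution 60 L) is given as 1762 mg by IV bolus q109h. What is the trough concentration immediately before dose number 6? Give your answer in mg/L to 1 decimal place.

6.1 mg/L

f = (1/2)^(τ/t½) = (1/2)^(109/43) ≈ 0.1726.
C₀ = D/Vd = 1762/60 ≈ 29.367 mg/L.
Before the 6th dose, 5 doses have been given. Superposition: Cmin = C₀·(f + f² + … + f^5).
≈ 29.367 × (0.1726 + 0.0298 + 0.0051 + 0.0009 + 0.0002) ≈ 29.367 × 0.2086 ≈ 6.126 mg/L.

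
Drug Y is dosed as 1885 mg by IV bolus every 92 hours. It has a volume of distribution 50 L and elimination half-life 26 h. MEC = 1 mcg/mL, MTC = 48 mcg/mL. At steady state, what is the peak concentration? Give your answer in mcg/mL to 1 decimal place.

41.3 mcg/mL

k = ln2/t½ = ln2/26 ≈ 0.026660 h⁻¹; fraction remaining f = e^(−kτ) = e^(−0.026660×92) ≈ 0.0861.
Accumulation ratio R = 1/(1 − f) ≈ 1/0.9139 ≈ 1.0942.
Single-dose peak C₀ = D/Vd = 1885/50 ≈ 37.700 mcg/mL.
Cmax,ss = C₀/(1 − f) ≈ 37.700/0.9139 ≈ 41.252 mcg/mL.
Peak 41.3 mcg/mL vs MTC 48 mcg/mL: below toxic threshold.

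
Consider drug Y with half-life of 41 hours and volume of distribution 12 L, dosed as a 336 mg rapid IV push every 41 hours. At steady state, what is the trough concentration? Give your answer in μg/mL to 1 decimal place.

The dosing interval is 1 half-life, so f = 2^(−1) = 0.5.
Accumulation ratio R = 1/(1 − f) = 1/0.5 = 2/1.
Single-dose peak C₀ = D/Vd = 336/12 = 28 μg/mL.
Steady-state peak Cmax,ss = C₀·R = 28 × 2/1 ≈ 56.000 μg/mL.
Steady-state trough Cmin,ss = Cmax,ss·f ≈ 56.000 × 0.5 ≈ 28.000 μg/mL.

28.0 μg/mL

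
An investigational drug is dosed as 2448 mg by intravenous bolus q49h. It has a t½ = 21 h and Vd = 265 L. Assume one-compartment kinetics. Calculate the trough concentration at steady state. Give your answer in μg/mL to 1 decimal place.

Over one 49-h interval, 49/21 ≈ 2.3333 half-lives elapse, leaving f ≈ 0.1984 of each dose.
Accumulation ratio R = 1/(1 − f) ≈ 1/0.8016 ≈ 1.2475.
Single-dose peak C₀ = D/Vd = 2448/265 ≈ 9.238 μg/mL.
Cmax,ss = C₀/(1 − f) ≈ 9.238/0.8016 ≈ 11.524 μg/mL.
Steady-state trough Cmin,ss = Cmax,ss·f ≈ 11.524 × 0.1984 ≈ 2.286 μg/mL.

2.3 μg/mL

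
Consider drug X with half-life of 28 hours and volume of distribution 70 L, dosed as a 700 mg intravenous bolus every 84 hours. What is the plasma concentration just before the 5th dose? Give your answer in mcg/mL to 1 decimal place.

f = (1/2)^(τ/t½) = (1/2)^(84/28) ≈ 0.1250.
C₀ = D/Vd = 700/70 ≈ 10.000 mcg/mL.
Before the 5th dose, 4 doses have been given. Superposition: Cmin = C₀·(f + f² + … + f^4).
≈ 10.000 × (0.1250 + 0.0156 + 0.0020 + 0.0002) ≈ 10.000 × 0.1428 ≈ 1.428 mcg/mL.

1.4 mcg/mL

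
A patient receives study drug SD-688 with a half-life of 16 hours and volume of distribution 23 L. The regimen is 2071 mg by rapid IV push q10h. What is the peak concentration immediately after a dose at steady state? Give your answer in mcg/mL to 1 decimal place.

Over one 10-h interval, 10/16 ≈ 0.625 half-lives elapse, leaving f ≈ 0.6484 of each dose.
At steady state, accumulation factor R = 1/(1 − e^(−kτ)) ≈ 2.8441.
Each bolus raises the concentration by D/Vd = 2071/23 ≈ 90.043 mcg/mL.
Cmax,ss = C₀/(1 − f) ≈ 90.043/0.3516 ≈ 256.095 mcg/mL.

256.1 mcg/mL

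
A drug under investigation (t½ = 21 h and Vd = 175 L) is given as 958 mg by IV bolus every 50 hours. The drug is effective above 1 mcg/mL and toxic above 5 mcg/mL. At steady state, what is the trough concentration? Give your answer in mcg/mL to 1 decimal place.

1.3 mcg/mL

k = ln2/t½ = ln2/21 ≈ 0.033007 h⁻¹; fraction remaining f = e^(−kτ) = e^(−0.033007×50) ≈ 0.1920.
Accumulation ratio R = 1/(1 − f) ≈ 1/0.8080 ≈ 1.2376.
Each bolus raises the concentration by D/Vd = 958/175 ≈ 5.474 mcg/mL.
Steady-state peak Cmax,ss = C₀·R ≈ 5.474 × 1.2376 ≈ 6.775 mcg/mL.
One interval later, Cmin,ss = Cmax,ss·e^(−kτ) ≈ 6.775 × 0.1920 ≈ 1.301 mcg/mL.
Trough 1.3 mcg/mL vs MEC 1 mcg/mL: adequate.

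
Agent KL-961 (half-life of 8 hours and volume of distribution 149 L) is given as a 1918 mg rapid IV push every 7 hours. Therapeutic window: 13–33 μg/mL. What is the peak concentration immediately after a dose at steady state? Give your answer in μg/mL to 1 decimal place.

28.3 μg/mL

k = ln2/t½ = ln2/8 ≈ 0.086643 h⁻¹; fraction remaining f = e^(−kτ) = e^(−0.086643×7) ≈ 0.5453.
At steady state, accumulation factor R = 1/(1 − e^(−kτ)) ≈ 2.1993.
Each bolus raises the concentration by D/Vd = 1918/149 ≈ 12.872 μg/mL.
Steady-state peak Cmax,ss = C₀·R ≈ 12.872 × 2.1993 ≈ 28.309 μg/mL.
Peak 28.3 μg/mL vs MTC 33 μg/mL: below toxic threshold.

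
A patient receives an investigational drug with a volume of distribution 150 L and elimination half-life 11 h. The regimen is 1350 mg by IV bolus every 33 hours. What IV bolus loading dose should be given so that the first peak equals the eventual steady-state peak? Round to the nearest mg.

f = (1/2)^(33/11) ≈ 0.125000; accumulation ratio R = 1/(1−f) ≈ 1.14286.
Loading dose to hit Cmax,ss on first dose: D_load = D_maint·R ≈ 1350 × 1.14286 ≈ 1542.86 mg.

1543 mg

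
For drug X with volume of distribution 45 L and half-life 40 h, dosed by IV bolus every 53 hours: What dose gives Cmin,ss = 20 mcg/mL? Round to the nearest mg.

1355 mg

τ/t½ = 53/40 ≈ 1.325, so f = (1/2)^(53/40) ≈ 0.399149.
Cmin,ss = (D/Vd)·f/(1−f), so D = Cmin,ss·Vd·(1−f)/f.
D = 20 × 45 × (1−f)/f ≈ 20 × 45 × 1.50533 ≈ 1354.80 mg.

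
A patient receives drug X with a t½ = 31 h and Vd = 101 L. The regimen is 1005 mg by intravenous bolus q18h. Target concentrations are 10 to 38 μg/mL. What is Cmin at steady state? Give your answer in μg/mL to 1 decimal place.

k = ln2/t½ = ln2/31 ≈ 0.022360 h⁻¹; fraction remaining f = e^(−kτ) = e^(−0.022360×18) ≈ 0.6687.
Single-dose peak C₀ = D/Vd = 1005/101 ≈ 9.950 μg/mL.
Steady-state trough Cmin,ss = C₀·f/(1−f) ≈ 9.950 × 0.6687/0.3313 ≈ 20.083 μg/mL.
Trough 20.1 μg/mL vs MEC 10 μg/mL: adequate.

20.1 μg/mL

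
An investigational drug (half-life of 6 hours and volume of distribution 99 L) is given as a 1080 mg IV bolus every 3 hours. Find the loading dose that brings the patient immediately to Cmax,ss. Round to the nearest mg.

3687 mg

f = (1/2)^(3/6) ≈ 0.707107; accumulation ratio R = 1/(1−f) ≈ 3.41422.
Loading dose to hit Cmax,ss on first dose: D_load = D_maint·R ≈ 1080 × 3.41422 ≈ 3687.36 mg.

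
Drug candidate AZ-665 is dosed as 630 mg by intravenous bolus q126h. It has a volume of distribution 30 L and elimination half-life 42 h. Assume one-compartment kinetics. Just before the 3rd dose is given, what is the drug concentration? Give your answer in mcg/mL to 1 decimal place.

3.0 mcg/mL

f = (1/2)^(τ/t½) = (1/2)^(126/42) ≈ 0.1250.
C₀ = D/Vd = 630/30 ≈ 21.000 mcg/mL.
Before the 3rd dose, 2 doses have been given. Superposition: Cmin = C₀·(f + f²).
≈ 21.000 × (0.1250 + 0.0156) ≈ 21.000 × 0.1406 ≈ 2.953 mcg/mL.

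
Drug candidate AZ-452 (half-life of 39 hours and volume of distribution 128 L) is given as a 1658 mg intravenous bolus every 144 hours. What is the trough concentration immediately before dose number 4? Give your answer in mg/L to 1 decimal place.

1.1 mg/L

f = (1/2)^(τ/t½) = (1/2)^(144/39) ≈ 0.0774.
C₀ = D/Vd = 1658/128 ≈ 12.953 mg/L.
Before the 4th dose, 3 doses have been given. Superposition: Cmin = C₀·(f + f² + … + f^3).
≈ 12.953 × (0.0774 + 0.0060 + 0.0005) ≈ 12.953 × 0.0839 ≈ 1.087 mg/L.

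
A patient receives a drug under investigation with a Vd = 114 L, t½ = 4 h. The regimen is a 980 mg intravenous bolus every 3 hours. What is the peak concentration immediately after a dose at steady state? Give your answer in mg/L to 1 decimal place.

Over one 3-h interval, 3/4 ≈ 0.75 half-lives elapse, leaving f ≈ 0.5946 of each dose.
Accumulation ratio R = 1/(1 − f) ≈ 1/0.4054 ≈ 2.4667.
Each bolus raises the concentration by D/Vd = 980/114 ≈ 8.596 mg/L.
Cmax,ss = C₀/(1 − f) ≈ 8.596/0.4054 ≈ 21.204 mg/L.

21.2 mg/L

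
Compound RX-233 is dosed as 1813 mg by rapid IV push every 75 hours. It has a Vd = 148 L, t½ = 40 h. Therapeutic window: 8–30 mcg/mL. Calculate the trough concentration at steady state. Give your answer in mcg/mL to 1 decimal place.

Over one 75-h interval, 75/40 ≈ 1.875 half-lives elapse, leaving f ≈ 0.2726 of each dose.
Each bolus raises the concentration by D/Vd = 1813/148 ≈ 12.250 mcg/mL.
Steady-state trough Cmin,ss = C₀·f/(1−f) ≈ 12.250 × 0.2726/0.7274 ≈ 4.591 mcg/mL.
Trough 4.6 mcg/mL vs MEC 8 mcg/mL: subtherapeutic.

4.6 mcg/mL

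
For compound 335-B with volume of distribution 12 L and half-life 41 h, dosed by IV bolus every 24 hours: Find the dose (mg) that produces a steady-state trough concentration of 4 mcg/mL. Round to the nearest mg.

24 mg

τ/t½ = 24/41 ≈ 0.58537, so f = (1/2)^(24/41) ≈ 0.666480.
Cmin,ss = (D/Vd)·f/(1−f), so D = Cmin,ss·Vd·(1−f)/f.
D = 4 × 12 × (1−f)/f ≈ 4 × 12 × 0.50042 ≈ 24.02 mg.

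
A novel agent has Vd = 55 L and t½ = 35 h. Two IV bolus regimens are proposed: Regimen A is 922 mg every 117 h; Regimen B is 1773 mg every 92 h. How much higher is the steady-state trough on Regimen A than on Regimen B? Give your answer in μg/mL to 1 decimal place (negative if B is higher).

-4.4 μg/mL

Regimen A: f = (1/2)^(117/35) ≈ 0.0986; Cmin,ss = (922/55)·f/(1−f) ≈ 1.834 μg/mL.
Regimen B: f = (1/2)^(92/35) ≈ 0.1617; Cmin,ss = (1773/55)·f/(1−f) ≈ 6.218 μg/mL.
Difference ≈ 1.834 − 6.218 ≈ -4.384 μg/mL.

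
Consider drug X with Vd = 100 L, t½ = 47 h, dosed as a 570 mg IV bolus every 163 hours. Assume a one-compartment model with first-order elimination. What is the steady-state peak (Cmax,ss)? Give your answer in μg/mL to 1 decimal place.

k = ln2/t½ = ln2/47 ≈ 0.014748 h⁻¹; fraction remaining f = e^(−kτ) = e^(−0.014748×163) ≈ 0.0904.
Accumulation ratio R = 1/(1 − f) ≈ 1/0.9096 ≈ 1.0994.
Each bolus raises the concentration by D/Vd = 570/100 ≈ 5.700 μg/mL.
Steady-state peak Cmax,ss = C₀·R ≈ 5.700 × 1.0994 ≈ 6.267 μg/mL.

6.3 μg/mL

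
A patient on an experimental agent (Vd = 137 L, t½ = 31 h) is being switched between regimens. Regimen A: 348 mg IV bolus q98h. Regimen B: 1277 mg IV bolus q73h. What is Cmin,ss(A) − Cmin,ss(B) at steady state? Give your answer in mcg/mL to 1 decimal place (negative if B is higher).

-1.9 mcg/mL

Regimen A: f = (1/2)^(98/31) ≈ 0.1118; Cmin,ss = (348/137)·f/(1−f) ≈ 0.320 mcg/mL.
Regimen B: f = (1/2)^(73/31) ≈ 0.1955; Cmin,ss = (1277/137)·f/(1−f) ≈ 2.265 mcg/mL.
Difference ≈ 0.320 − 2.265 ≈ -1.945 mcg/mL.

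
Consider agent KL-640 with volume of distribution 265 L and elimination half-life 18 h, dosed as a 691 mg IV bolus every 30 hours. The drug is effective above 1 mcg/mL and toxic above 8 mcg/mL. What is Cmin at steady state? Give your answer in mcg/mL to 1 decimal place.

1.2 mcg/mL

τ/t½ = 30/18 ≈ 1.6667, so fraction remaining f = (1/2)^(30/18) ≈ 0.3150.
At steady state, accumulation factor R = 1/(1 − e^(−kτ)) ≈ 1.4599.
Single-dose peak C₀ = D/Vd = 691/265 ≈ 2.608 mcg/mL.
Cmax,ss = C₀/(1 − f) ≈ 2.608/0.6850 ≈ 3.807 mcg/mL.
Steady-state trough Cmin,ss = Cmax,ss·f ≈ 3.807 × 0.3150 ≈ 1.199 mcg/mL.
Trough 1.2 mcg/mL vs MEC 1 mcg/mL: adequate.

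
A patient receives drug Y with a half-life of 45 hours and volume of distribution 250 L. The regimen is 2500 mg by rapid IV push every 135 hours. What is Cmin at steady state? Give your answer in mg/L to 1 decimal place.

The dosing interval is 3 half-lives, so f = 2^(−3) = 0.125.
Accumulation ratio R = 1/(1 − f) = 1/0.875 = 8/7.
Single-dose peak C₀ = D/Vd = 2500/250 = 10 mg/L.
Steady-state peak Cmax,ss = C₀·R = 10 × 8/7 ≈ 11.429 mg/L.
Steady-state trough Cmin,ss = Cmax,ss·f ≈ 11.429 × 0.125 ≈ 1.429 mg/L.

1.4 mg/L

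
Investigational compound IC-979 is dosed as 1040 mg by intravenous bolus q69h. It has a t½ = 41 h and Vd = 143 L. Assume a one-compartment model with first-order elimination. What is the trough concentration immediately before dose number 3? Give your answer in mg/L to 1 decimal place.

3.0 mg/L

f = (1/2)^(τ/t½) = (1/2)^(69/41) ≈ 0.3115.
C₀ = D/Vd = 1040/143 ≈ 7.273 mg/L.
Before the 3rd dose, 2 doses have been given. Superposition: Cmin = C₀·(f + f²).
≈ 7.273 × (0.3115 + 0.0970) ≈ 7.273 × 0.4085 ≈ 2.971 mg/L.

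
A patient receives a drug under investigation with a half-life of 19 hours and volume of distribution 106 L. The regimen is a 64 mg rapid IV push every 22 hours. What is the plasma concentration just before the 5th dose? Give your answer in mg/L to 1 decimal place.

0.5 mg/L

f = (1/2)^(τ/t½) = (1/2)^(22/19) ≈ 0.4482.
C₀ = D/Vd = 64/106 ≈ 0.604 mg/L.
Before the 5th dose, 4 doses have been given. Superposition: Cmin = C₀·(f + f² + … + f^4).
≈ 0.604 × (0.4482 + 0.2009 + 0.0900 + 0.0404) ≈ 0.604 × 0.7795 ≈ 0.471 mg/L.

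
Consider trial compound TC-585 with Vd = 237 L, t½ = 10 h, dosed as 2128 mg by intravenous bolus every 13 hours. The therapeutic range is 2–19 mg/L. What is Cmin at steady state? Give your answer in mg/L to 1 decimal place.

6.1 mg/L

k = ln2/t½ = ln2/10 ≈ 0.069315 h⁻¹; fraction remaining f = e^(−kτ) = e^(−0.069315×13) ≈ 0.4061.
Single-dose peak C₀ = D/Vd = 2128/237 ≈ 8.979 mg/L.
Steady-state trough Cmin,ss = C₀·f/(1−f) ≈ 8.979 × 0.4061/0.5939 ≈ 6.140 mg/L.
Trough 6.1 mg/L vs MEC 2 mg/L: adequate.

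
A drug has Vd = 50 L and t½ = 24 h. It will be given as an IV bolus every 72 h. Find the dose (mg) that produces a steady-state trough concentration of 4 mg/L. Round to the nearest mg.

1400 mg

τ/t½ = 72/24 ≈ 3, so f = (1/2)^(72/24) ≈ 0.125000.
Cmin,ss = (D/Vd)·f/(1−f), so D = Cmin,ss·Vd·(1−f)/f.
D = 4 × 50 × (1−f)/f ≈ 4 × 50 × 7.00000 ≈ 1400.00 mg.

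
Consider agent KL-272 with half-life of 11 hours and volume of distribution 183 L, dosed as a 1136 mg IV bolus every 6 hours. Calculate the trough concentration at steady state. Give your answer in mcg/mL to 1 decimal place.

13.5 mcg/mL

k = ln2/t½ = ln2/11 ≈ 0.063013 h⁻¹; fraction remaining f = e^(−kτ) = e^(−0.063013×6) ≈ 0.6852.
Each bolus raises the concentration by D/Vd = 1136/183 ≈ 6.208 mcg/mL.
Steady-state trough Cmin,ss = C₀·f/(1−f) ≈ 6.208 × 0.6852/0.3148 ≈ 13.512 mcg/mL.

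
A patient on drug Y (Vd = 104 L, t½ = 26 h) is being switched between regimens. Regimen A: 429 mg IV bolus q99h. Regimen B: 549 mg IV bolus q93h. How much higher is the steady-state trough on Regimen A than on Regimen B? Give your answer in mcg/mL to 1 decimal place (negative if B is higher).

-0.2 mcg/mL

Regimen A: f = (1/2)^(99/26) ≈ 0.0714; Cmin,ss = (429/104)·f/(1−f) ≈ 0.317 mcg/mL.
Regimen B: f = (1/2)^(93/26) ≈ 0.0838; Cmin,ss = (549/104)·f/(1−f) ≈ 0.483 mcg/mL.
Difference ≈ 0.317 − 0.483 ≈ -0.166 mcg/mL.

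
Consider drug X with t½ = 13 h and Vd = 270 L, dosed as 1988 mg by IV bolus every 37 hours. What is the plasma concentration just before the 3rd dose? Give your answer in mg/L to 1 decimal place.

f = (1/2)^(τ/t½) = (1/2)^(37/13) ≈ 0.1391.
C₀ = D/Vd = 1988/270 ≈ 7.363 mg/L.
Before the 3rd dose, 2 doses have been given. Superposition: Cmin = C₀·(f + f²).
≈ 7.363 × (0.1391 + 0.0193) ≈ 7.363 × 0.1584 ≈ 1.166 mg/L.

1.2 mg/L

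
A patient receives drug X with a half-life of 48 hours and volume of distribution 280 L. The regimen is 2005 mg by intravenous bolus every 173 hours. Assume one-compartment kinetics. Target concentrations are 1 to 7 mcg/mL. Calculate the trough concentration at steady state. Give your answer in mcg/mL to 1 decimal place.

Over one 173-h interval, 173/48 ≈ 3.6042 half-lives elapse, leaving f ≈ 0.0822 of each dose.
Each bolus raises the concentration by D/Vd = 2005/280 ≈ 7.161 mcg/mL.
Steady-state trough Cmin,ss = C₀·f/(1−f) ≈ 7.161 × 0.0822/0.9178 ≈ 0.641 mcg/mL.
Trough 0.6 mcg/mL vs MEC 1 mcg/mL: subtherapeutic.

0.6 mcg/mL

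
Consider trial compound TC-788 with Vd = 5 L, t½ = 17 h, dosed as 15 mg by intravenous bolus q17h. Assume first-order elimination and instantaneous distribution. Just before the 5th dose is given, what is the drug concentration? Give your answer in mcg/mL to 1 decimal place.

2.8 mcg/mL

f = (1/2)^(τ/t½) = (1/2)^(17/17) ≈ 0.5000.
C₀ = D/Vd = 15/5 ≈ 3.000 mcg/mL.
Before the 5th dose, 4 doses have been given. Superposition: Cmin = C₀·(f + f² + … + f^4).
≈ 3.000 × (0.5000 + 0.2500 + 0.1250 + 0.0625) ≈ 3.000 × 0.9375 ≈ 2.812 mcg/mL.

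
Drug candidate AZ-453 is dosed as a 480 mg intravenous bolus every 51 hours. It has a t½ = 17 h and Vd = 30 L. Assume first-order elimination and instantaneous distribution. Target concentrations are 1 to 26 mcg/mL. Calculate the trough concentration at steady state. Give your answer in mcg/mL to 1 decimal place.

The dosing interval is 3 half-lives, so f = 2^(−3) = 0.125.
Accumulation ratio R = 1/(1 − f) = 1/0.875 = 8/7.
Single-dose peak C₀ = D/Vd = 480/30 = 16 mcg/mL.
Steady-state peak Cmax,ss = C₀·R = 16 × 8/7 ≈ 18.286 mcg/mL.
Steady-state trough Cmin,ss = Cmax,ss·f ≈ 18.286 × 0.125 ≈ 2.286 mcg/mL.
Trough 2.3 mcg/mL vs MEC 1 mcg/mL: adequate.

2.3 mcg/mL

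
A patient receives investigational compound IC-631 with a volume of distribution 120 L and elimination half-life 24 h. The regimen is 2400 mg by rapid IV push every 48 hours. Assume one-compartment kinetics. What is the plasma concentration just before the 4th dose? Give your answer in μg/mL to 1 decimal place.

f = (1/2)^(τ/t½) = (1/2)^(48/24) ≈ 0.2500.
C₀ = D/Vd = 2400/120 ≈ 20.000 μg/mL.
Before the 4th dose, 3 doses have been given. Superposition: Cmin = C₀·(f + f² + … + f^3).
≈ 20.000 × (0.2500 + 0.0625 + 0.0156) ≈ 20.000 × 0.3281 ≈ 6.562 μg/mL.

6.6 μg/mL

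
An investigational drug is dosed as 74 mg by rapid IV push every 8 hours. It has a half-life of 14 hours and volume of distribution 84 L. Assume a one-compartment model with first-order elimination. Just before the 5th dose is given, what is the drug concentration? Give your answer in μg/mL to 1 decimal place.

1.4 μg/mL

f = (1/2)^(τ/t½) = (1/2)^(8/14) ≈ 0.6730.
C₀ = D/Vd = 74/84 ≈ 0.881 μg/mL.
Before the 5th dose, 4 doses have been given. Superposition: Cmin = C₀·(f + f² + … + f^4).
≈ 0.881 × (0.6730 + 0.4529 + 0.3048 + 0.2051) ≈ 0.881 × 1.6358 ≈ 1.441 μg/mL.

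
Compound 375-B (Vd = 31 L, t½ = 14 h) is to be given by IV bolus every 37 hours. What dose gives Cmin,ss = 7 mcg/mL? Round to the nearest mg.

1138 mg

τ/t½ = 37/14 ≈ 2.6429, so f = (1/2)^(37/14) ≈ 0.160111.
Cmin,ss = (D/Vd)·f/(1−f), so D = Cmin,ss·Vd·(1−f)/f.
D = 7 × 31 × (1−f)/f ≈ 7 × 31 × 5.24567 ≈ 1138.31 mg.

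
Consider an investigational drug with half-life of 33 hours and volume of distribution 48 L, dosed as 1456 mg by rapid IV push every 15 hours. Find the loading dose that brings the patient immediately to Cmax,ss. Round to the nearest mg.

f = (1/2)^(15/33) ≈ 0.729740; accumulation ratio R = 1/(1−f) ≈ 3.70014.
Loading dose to hit Cmax,ss on first dose: D_load = D_maint·R ≈ 1456 × 3.70014 ≈ 5387.40 mg.

5387 mg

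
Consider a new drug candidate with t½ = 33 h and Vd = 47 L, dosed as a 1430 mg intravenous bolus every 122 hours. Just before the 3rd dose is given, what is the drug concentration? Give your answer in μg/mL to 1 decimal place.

2.5 μg/mL

f = (1/2)^(τ/t½) = (1/2)^(122/33) ≈ 0.0771.
C₀ = D/Vd = 1430/47 ≈ 30.426 μg/mL.
Before the 3rd dose, 2 doses have been given. Superposition: Cmin = C₀·(f + f²).
≈ 30.426 × (0.0771 + 0.0059) ≈ 30.426 × 0.0830 ≈ 2.525 μg/mL.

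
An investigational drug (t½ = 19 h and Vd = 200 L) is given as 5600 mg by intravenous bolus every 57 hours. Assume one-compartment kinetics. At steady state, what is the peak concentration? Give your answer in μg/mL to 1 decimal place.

32.0 μg/mL

The dosing interval is 3 half-lives, so f = 2^(−3) = 0.125.
Accumulation ratio R = 1/(1 − f) = 1/0.875 = 8/7.
Single-dose peak C₀ = D/Vd = 5600/200 = 28 μg/mL.
Steady-state peak Cmax,ss = C₀·R = 28 × 8/7 ≈ 32.000 μg/mL.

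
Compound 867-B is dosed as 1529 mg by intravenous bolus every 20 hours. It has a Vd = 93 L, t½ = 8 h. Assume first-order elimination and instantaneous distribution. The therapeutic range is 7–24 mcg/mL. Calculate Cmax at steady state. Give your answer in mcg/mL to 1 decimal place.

20.0 mcg/mL

k = ln2/t½ = ln2/8 ≈ 0.086643 h⁻¹; fraction remaining f = e^(−kτ) = e^(−0.086643×20) ≈ 0.1768.
Accumulation ratio R = 1/(1 − f) ≈ 1/0.8232 ≈ 1.2148.
Each bolus raises the concentration by D/Vd = 1529/93 ≈ 16.441 mcg/mL.
Cmax,ss = C₀/(1 − f) ≈ 16.441/0.8232 ≈ 19.972 mcg/mL.
Peak 20.0 mcg/mL vs MTC 24 mcg/mL: below toxic threshold.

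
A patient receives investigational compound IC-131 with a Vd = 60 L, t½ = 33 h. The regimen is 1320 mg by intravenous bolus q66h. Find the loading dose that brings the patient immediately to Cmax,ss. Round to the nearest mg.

f = (1/2)^(66/33) ≈ 0.250000; accumulation ratio R = 1/(1−f) ≈ 1.33333.
Loading dose to hit Cmax,ss on first dose: D_load = D_maint·R ≈ 1320 × 1.33333 ≈ 1760.00 mg.

1760 mg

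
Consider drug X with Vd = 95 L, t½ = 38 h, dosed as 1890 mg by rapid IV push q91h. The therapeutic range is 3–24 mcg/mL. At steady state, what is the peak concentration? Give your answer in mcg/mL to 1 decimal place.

24.6 mcg/mL

τ/t½ = 91/38 ≈ 2.3947, so fraction remaining f = (1/2)^(91/38) ≈ 0.1902.
At steady state, accumulation factor R = 1/(1 − e^(−kτ)) ≈ 1.2349.
Each bolus raises the concentration by D/Vd = 1890/95 ≈ 19.895 mcg/mL.
Steady-state peak Cmax,ss = C₀·R ≈ 19.895 × 1.2349 ≈ 24.568 mcg/mL.
Peak 24.6 mcg/mL vs MTC 24 mcg/mL: exceeds toxic threshold.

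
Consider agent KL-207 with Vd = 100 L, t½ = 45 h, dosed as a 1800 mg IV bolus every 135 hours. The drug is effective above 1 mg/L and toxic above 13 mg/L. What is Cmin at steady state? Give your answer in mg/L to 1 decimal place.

τ = 135 h = 3 half-lives, so f = (1/2)^3 = 0.125.
At steady state, R = 1/(1 − 0.125) = 8/7.
Single-dose peak C₀ = D/Vd = 1800/100 = 18 mg/L.
Steady-state peak Cmax,ss = C₀·R = 18 × 8/7 ≈ 20.571 mg/L.
Steady-state trough Cmin,ss = Cmax,ss·f ≈ 20.571 × 0.125 ≈ 2.571 mg/L.
Trough 2.6 mg/L vs MEC 1 mg/L: adequate.

2.6 mg/L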